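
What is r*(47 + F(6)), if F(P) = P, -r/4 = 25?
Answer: -5300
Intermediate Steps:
r = -100 (r = -4*25 = -100)
r*(47 + F(6)) = -100*(47 + 6) = -100*53 = -5300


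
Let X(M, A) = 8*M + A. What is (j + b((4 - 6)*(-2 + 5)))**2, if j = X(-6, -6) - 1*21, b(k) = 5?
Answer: 4900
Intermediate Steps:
X(M, A) = A + 8*M
j = -75 (j = (-6 + 8*(-6)) - 1*21 = (-6 - 48) - 21 = -54 - 21 = -75)
(j + b((4 - 6)*(-2 + 5)))**2 = (-75 + 5)**2 = (-70)**2 = 4900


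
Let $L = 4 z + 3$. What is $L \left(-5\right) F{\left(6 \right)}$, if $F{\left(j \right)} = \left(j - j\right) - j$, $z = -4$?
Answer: $-390$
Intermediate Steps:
$F{\left(j \right)} = - j$ ($F{\left(j \right)} = 0 - j = - j$)
$L = -13$ ($L = 4 \left(-4\right) + 3 = -16 + 3 = -13$)
$L \left(-5\right) F{\left(6 \right)} = \left(-13\right) \left(-5\right) \left(\left(-1\right) 6\right) = 65 \left(-6\right) = -390$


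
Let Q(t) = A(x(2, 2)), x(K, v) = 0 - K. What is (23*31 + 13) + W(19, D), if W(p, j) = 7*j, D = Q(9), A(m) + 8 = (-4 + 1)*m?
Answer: 712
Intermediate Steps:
x(K, v) = -K
A(m) = -8 - 3*m (A(m) = -8 + (-4 + 1)*m = -8 - 3*m)
Q(t) = -2 (Q(t) = -8 - (-3)*2 = -8 - 3*(-2) = -8 + 6 = -2)
D = -2
(23*31 + 13) + W(19, D) = (23*31 + 13) + 7*(-2) = (713 + 13) - 14 = 726 - 14 = 712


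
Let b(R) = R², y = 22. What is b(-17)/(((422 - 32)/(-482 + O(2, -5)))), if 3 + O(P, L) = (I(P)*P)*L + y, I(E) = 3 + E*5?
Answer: -171377/390 ≈ -439.43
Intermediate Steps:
I(E) = 3 + 5*E
O(P, L) = 19 + L*P*(3 + 5*P) (O(P, L) = -3 + (((3 + 5*P)*P)*L + 22) = -3 + ((P*(3 + 5*P))*L + 22) = -3 + (L*P*(3 + 5*P) + 22) = -3 + (22 + L*P*(3 + 5*P)) = 19 + L*P*(3 + 5*P))
b(-17)/(((422 - 32)/(-482 + O(2, -5)))) = (-17)²/(((422 - 32)/(-482 + (19 - 5*2*(3 + 5*2))))) = 289/((390/(-482 + (19 - 5*2*(3 + 10))))) = 289/((390/(-482 + (19 - 5*2*13)))) = 289/((390/(-482 + (19 - 130)))) = 289/((390/(-482 - 111))) = 289/((390/(-593))) = 289/((390*(-1/593))) = 289/(-390/593) = 289*(-593/390) = -171377/390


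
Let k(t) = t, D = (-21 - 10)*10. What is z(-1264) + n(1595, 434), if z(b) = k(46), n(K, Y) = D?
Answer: -264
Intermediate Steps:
D = -310 (D = -31*10 = -310)
n(K, Y) = -310
z(b) = 46
z(-1264) + n(1595, 434) = 46 - 310 = -264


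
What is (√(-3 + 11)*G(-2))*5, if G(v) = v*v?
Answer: 40*√2 ≈ 56.569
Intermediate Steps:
G(v) = v²
(√(-3 + 11)*G(-2))*5 = (√(-3 + 11)*(-2)²)*5 = (√8*4)*5 = ((2*√2)*4)*5 = (8*√2)*5 = 40*√2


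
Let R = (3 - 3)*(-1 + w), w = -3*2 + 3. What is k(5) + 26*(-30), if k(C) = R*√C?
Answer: -780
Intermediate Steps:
w = -3 (w = -6 + 3 = -3)
R = 0 (R = (3 - 3)*(-1 - 3) = 0*(-4) = 0)
k(C) = 0 (k(C) = 0*√C = 0)
k(5) + 26*(-30) = 0 + 26*(-30) = 0 - 780 = -780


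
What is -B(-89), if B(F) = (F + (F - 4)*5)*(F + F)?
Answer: -98612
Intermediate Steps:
B(F) = 2*F*(-20 + 6*F) (B(F) = (F + (-4 + F)*5)*(2*F) = (F + (-20 + 5*F))*(2*F) = (-20 + 6*F)*(2*F) = 2*F*(-20 + 6*F))
-B(-89) = -4*(-89)*(-10 + 3*(-89)) = -4*(-89)*(-10 - 267) = -4*(-89)*(-277) = -1*98612 = -98612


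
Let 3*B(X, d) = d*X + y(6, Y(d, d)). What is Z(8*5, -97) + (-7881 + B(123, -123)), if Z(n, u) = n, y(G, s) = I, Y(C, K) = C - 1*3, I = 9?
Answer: -12881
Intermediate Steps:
Y(C, K) = -3 + C (Y(C, K) = C - 3 = -3 + C)
y(G, s) = 9
B(X, d) = 3 + X*d/3 (B(X, d) = (d*X + 9)/3 = (X*d + 9)/3 = (9 + X*d)/3 = 3 + X*d/3)
Z(8*5, -97) + (-7881 + B(123, -123)) = 8*5 + (-7881 + (3 + (1/3)*123*(-123))) = 40 + (-7881 + (3 - 5043)) = 40 + (-7881 - 5040) = 40 - 12921 = -12881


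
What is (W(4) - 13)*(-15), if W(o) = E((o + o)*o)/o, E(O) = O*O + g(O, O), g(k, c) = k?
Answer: -3765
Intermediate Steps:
E(O) = O + O² (E(O) = O*O + O = O² + O = O + O²)
W(o) = 2*o*(1 + 2*o²) (W(o) = (((o + o)*o)*(1 + (o + o)*o))/o = (((2*o)*o)*(1 + (2*o)*o))/o = ((2*o²)*(1 + 2*o²))/o = (2*o²*(1 + 2*o²))/o = 2*o*(1 + 2*o²))
(W(4) - 13)*(-15) = ((2*4 + 4*4³) - 13)*(-15) = ((8 + 4*64) - 13)*(-15) = ((8 + 256) - 13)*(-15) = (264 - 13)*(-15) = 251*(-15) = -3765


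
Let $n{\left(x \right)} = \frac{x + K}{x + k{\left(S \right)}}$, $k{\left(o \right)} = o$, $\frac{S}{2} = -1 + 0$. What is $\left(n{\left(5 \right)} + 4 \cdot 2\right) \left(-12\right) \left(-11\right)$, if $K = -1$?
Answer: $1232$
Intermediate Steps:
$S = -2$ ($S = 2 \left(-1 + 0\right) = 2 \left(-1\right) = -2$)
$n{\left(x \right)} = \frac{-1 + x}{-2 + x}$ ($n{\left(x \right)} = \frac{x - 1}{x - 2} = \frac{-1 + x}{-2 + x}$)
$\left(n{\left(5 \right)} + 4 \cdot 2\right) \left(-12\right) \left(-11\right) = \left(\frac{-1 + 5}{-2 + 5} + 4 \cdot 2\right) \left(-12\right) \left(-11\right) = \left(\frac{1}{3} \cdot 4 + 8\right) \left(-12\right) \left(-11\right) = \left(\frac{4}{3} + 8\right) \left(-12\right) \left(-11\right) = \frac{28}{3} \left(-12\right) \left(-11\right) = \left(-112\right) \left(-11\right) = 1232$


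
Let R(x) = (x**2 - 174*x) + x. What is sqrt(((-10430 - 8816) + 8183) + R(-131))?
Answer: sqrt(28761) ≈ 169.59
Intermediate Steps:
R(x) = x**2 - 173*x
sqrt(((-10430 - 8816) + 8183) + R(-131)) = sqrt(((-10430 - 8816) + 8183) - 131*(-173 - 131)) = sqrt((-19246 + 8183) - 131*(-304)) = sqrt(-11063 + 39824) = sqrt(28761)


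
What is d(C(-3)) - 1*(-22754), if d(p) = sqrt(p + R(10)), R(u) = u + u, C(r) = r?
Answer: 22754 + sqrt(17) ≈ 22758.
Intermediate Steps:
R(u) = 2*u
d(p) = sqrt(20 + p) (d(p) = sqrt(p + 2*10) = sqrt(p + 20) = sqrt(20 + p))
d(C(-3)) - 1*(-22754) = sqrt(20 - 3) - 1*(-22754) = sqrt(17) + 22754 = 22754 + sqrt(17)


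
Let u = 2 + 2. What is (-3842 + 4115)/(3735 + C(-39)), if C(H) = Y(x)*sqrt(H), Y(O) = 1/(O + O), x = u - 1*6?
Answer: 5438160/74401213 + 364*I*sqrt(39)/74401213 ≈ 0.073092 + 3.0553e-5*I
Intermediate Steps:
u = 4
x = -2 (x = 4 - 1*6 = 4 - 6 = -2)
Y(O) = 1/(2*O)
C(H) = -sqrt(H)/4 (C(H) = ((1/2)/(-2))*sqrt(H) = ((1/2)*(-1/2))*sqrt(H) = -sqrt(H)/4)
(-3842 + 4115)/(3735 + C(-39)) = (-3842 + 4115)/(3735 - I*sqrt(39)/4) = 273/(3735 - I*sqrt(39)/4)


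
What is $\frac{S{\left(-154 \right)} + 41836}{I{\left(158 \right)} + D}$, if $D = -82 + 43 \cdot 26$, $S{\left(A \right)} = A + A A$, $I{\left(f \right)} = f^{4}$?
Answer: $\frac{32699}{311601166} \approx 0.00010494$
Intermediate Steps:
$S{\left(A \right)} = A + A^{2}$
$D = 1036$ ($D = -82 + 1118 = 1036$)
$\frac{S{\left(-154 \right)} + 41836}{I{\left(158 \right)} + D} = \frac{- 154 \left(1 - 154\right) + 41836}{158^{4} + 1036} = \frac{\left(-154\right) \left(-153\right) + 41836}{623201296 + 1036} = \frac{23562 + 41836}{623202332} = 65398 \cdot \frac{1}{623202332} = \frac{32699}{311601166}$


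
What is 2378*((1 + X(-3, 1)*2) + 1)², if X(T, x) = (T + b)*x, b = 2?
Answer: 0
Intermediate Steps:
X(T, x) = x*(2 + T) (X(T, x) = (T + 2)*x = (2 + T)*x = x*(2 + T))
2378*((1 + X(-3, 1)*2) + 1)² = 2378*((1 + (1*(2 - 3))*2) + 1)² = 2378*((1 + (1*(-1))*2) + 1)² = 2378*((1 - 1*2) + 1)² = 2378*((1 - 2) + 1)² = 2378*(-1 + 1)² = 2378*0² = 2378*0 = 0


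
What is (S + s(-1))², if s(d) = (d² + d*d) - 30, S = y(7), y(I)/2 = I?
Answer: 196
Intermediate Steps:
y(I) = 2*I
S = 14 (S = 2*7 = 14)
s(d) = -30 + 2*d² (s(d) = (d² + d²) - 30 = 2*d² - 30 = -30 + 2*d²)
(S + s(-1))² = (14 + (-30 + 2*(-1)²))² = (14 + (-30 + 2*1))² = (14 + (-30 + 2))² = (14 - 28)² = (-14)² = 196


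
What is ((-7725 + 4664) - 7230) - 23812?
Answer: -34103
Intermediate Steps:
((-7725 + 4664) - 7230) - 23812 = (-3061 - 7230) - 23812 = -10291 - 23812 = -34103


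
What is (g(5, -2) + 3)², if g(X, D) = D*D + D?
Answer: 25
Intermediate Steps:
g(X, D) = D + D² (g(X, D) = D² + D = D + D²)
(g(5, -2) + 3)² = (-2*(1 - 2) + 3)² = (-2*(-1) + 3)² = (2 + 3)² = 5² = 25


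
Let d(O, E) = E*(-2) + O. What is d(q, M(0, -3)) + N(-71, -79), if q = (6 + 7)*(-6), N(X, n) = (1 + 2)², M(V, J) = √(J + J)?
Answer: -69 - 2*I*√6 ≈ -69.0 - 4.899*I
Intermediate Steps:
M(V, J) = √2*√J (M(V, J) = √(2*J) = √2*√J)
N(X, n) = 9 (N(X, n) = 3² = 9)
q = -78 (q = 13*(-6) = -78)
d(O, E) = O - 2*E (d(O, E) = -2*E + O = O - 2*E)
d(q, M(0, -3)) + N(-71, -79) = (-78 - 2*√2*√(-3)) + 9 = (-78 - 2*√2*I*√3) + 9 = (-78 - 2*I*√6) + 9 = -69 - 2*I*√6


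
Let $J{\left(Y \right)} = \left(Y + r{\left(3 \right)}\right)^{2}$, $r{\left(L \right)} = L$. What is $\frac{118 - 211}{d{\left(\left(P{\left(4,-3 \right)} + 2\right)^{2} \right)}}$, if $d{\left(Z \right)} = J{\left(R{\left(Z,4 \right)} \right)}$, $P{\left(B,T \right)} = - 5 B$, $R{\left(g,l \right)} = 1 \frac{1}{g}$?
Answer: $- \frac{9762768}{946729} \approx -10.312$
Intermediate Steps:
$R{\left(g,l \right)} = \frac{1}{g}$
$J{\left(Y \right)} = \left(3 + Y\right)^{2}$ ($J{\left(Y \right)} = \left(Y + 3\right)^{2} = \left(3 + Y\right)^{2}$)
$d{\left(Z \right)} = \left(3 + \frac{1}{Z}\right)^{2}$
$\frac{118 - 211}{d{\left(\left(P{\left(4,-3 \right)} + 2\right)^{2} \right)}} = \frac{118 - 211}{\frac{1}{\left(\left(-5\right) 4 + 2\right)^{4}} \left(1 + 3 \left(\left(-5\right) 4 + 2\right)^{2}\right)^{2}} = - \frac{93}{\frac{1}{\left(-20 + 2\right)^{4}} \left(1 + 3 \left(-20 + 2\right)^{2}\right)^{2}} = - \frac{93}{\frac{1}{104976} \left(1 + 3 \left(-18\right)^{2}\right)^{2}} = - \frac{93}{\frac{1}{104976} \left(1 + 3 \cdot 324\right)^{2}} = - \frac{93}{\frac{1}{104976} \left(1 + 972\right)^{2}} = - \frac{93}{\frac{1}{104976} \cdot 973^{2}} = - \frac{93}{\frac{1}{104976} \cdot 946729} = - \frac{93}{\frac{946729}{104976}} = \left(-93\right) \frac{104976}{946729} = - \frac{9762768}{946729}$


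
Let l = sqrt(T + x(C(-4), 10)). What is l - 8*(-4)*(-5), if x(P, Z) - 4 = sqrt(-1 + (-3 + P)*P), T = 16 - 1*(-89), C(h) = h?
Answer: -160 + sqrt(109 + 3*sqrt(3)) ≈ -149.31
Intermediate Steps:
T = 105 (T = 16 + 89 = 105)
x(P, Z) = 4 + sqrt(-1 + P*(-3 + P)) (x(P, Z) = 4 + sqrt(-1 + (-3 + P)*P) = 4 + sqrt(-1 + P*(-3 + P)))
l = sqrt(109 + 3*sqrt(3)) (l = sqrt(105 + (4 + sqrt(-1 + (-4)**2 - 3*(-4)))) = sqrt(105 + (4 + sqrt(-1 + 16 + 12))) = sqrt(105 + (4 + sqrt(27))) = sqrt(105 + (4 + 3*sqrt(3))) = sqrt(109 + 3*sqrt(3)) ≈ 10.686)
l - 8*(-4)*(-5) = sqrt(109 + 3*sqrt(3)) - 8*(-4)*(-5) = sqrt(109 + 3*sqrt(3)) - (-32)*(-5) = sqrt(109 + 3*sqrt(3)) - 1*160 = sqrt(109 + 3*sqrt(3)) - 160 = -160 + sqrt(109 + 3*sqrt(3))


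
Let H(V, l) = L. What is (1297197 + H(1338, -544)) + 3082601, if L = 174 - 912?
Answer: 4379060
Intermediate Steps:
L = -738
H(V, l) = -738
(1297197 + H(1338, -544)) + 3082601 = (1297197 - 738) + 3082601 = 1296459 + 3082601 = 4379060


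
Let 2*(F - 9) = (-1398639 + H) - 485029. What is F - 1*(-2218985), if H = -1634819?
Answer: 919501/2 ≈ 4.5975e+5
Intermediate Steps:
F = -3518469/2 (F = 9 + ((-1398639 - 1634819) - 485029)/2 = 9 + (-3033458 - 485029)/2 = 9 + (½)*(-3518487) = 9 - 3518487/2 = -3518469/2 ≈ -1.7592e+6)
F - 1*(-2218985) = -3518469/2 - 1*(-2218985) = -3518469/2 + 2218985 = 919501/2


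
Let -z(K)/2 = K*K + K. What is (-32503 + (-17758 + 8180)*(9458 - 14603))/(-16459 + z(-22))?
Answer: -49246307/17383 ≈ -2833.0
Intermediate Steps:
z(K) = -2*K - 2*K**2 (z(K) = -2*(K*K + K) = -2*(K**2 + K) = -2*(K + K**2) = -2*K - 2*K**2)
(-32503 + (-17758 + 8180)*(9458 - 14603))/(-16459 + z(-22)) = (-32503 + (-17758 + 8180)*(9458 - 14603))/(-16459 - 2*(-22)*(1 - 22)) = (-32503 - 9578*(-5145))/(-16459 - 2*(-22)*(-21)) = (-32503 + 49278810)/(-16459 - 924) = 49246307/(-17383) = 49246307*(-1/17383) = -49246307/17383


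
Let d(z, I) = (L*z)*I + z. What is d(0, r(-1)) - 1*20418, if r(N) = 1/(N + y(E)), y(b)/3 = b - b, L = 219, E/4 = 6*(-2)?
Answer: -20418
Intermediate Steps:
E = -48 (E = 4*(6*(-2)) = 4*(-12) = -48)
y(b) = 0 (y(b) = 3*(b - b) = 3*0 = 0)
r(N) = 1/N (r(N) = 1/(N + 0) = 1/N)
d(z, I) = z + 219*I*z (d(z, I) = (219*z)*I + z = 219*I*z + z = z + 219*I*z)
d(0, r(-1)) - 1*20418 = 0*(1 + 219/(-1)) - 1*20418 = 0*(1 + 219*(-1)) - 20418 = 0*(1 - 219) - 20418 = 0*(-218) - 20418 = 0 - 20418 = -20418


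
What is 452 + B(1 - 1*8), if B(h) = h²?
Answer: 501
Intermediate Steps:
452 + B(1 - 1*8) = 452 + (1 - 1*8)² = 452 + (1 - 8)² = 452 + (-7)² = 452 + 49 = 501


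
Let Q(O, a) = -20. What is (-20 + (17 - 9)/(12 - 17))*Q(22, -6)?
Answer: 432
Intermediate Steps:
(-20 + (17 - 9)/(12 - 17))*Q(22, -6) = (-20 + (17 - 9)/(12 - 17))*(-20) = (-20 + 8/(-5))*(-20) = (-20 + 8*(-⅕))*(-20) = (-20 - 8/5)*(-20) = -108/5*(-20) = 432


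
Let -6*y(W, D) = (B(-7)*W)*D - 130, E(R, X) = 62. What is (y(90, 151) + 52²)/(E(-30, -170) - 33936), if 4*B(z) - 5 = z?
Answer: -23149/203244 ≈ -0.11390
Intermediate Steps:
B(z) = 5/4 + z/4
y(W, D) = 65/3 + D*W/12 (y(W, D) = -(((5/4 + (¼)*(-7))*W)*D - 130)/6 = -(((5/4 - 7/4)*W)*D - 130)/6 = -((-W/2)*D - 130)/6 = -(-D*W/2 - 130)/6 = -(-130 - D*W/2)/6 = 65/3 + D*W/12)
(y(90, 151) + 52²)/(E(-30, -170) - 33936) = ((65/3 + (1/12)*151*90) + 52²)/(62 - 33936) = ((65/3 + 2265/2) + 2704)/(-33874) = (6925/6 + 2704)*(-1/33874) = (23149/6)*(-1/33874) = -23149/203244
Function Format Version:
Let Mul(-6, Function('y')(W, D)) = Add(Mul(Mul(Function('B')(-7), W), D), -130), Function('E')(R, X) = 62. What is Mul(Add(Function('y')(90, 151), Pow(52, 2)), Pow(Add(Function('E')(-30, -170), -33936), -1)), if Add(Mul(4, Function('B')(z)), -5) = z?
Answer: Rational(-23149, 203244) ≈ -0.11390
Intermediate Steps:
Function('B')(z) = Add(Rational(5, 4), Mul(Rational(1, 4), z))
Function('y')(W, D) = Add(Rational(65, 3), Mul(Rational(1, 12), D, W)) (Function('y')(W, D) = Mul(Rational(-1, 6), Add(Mul(Mul(Add(Rational(5, 4), Mul(Rational(1, 4), -7)), W), D), -130)) = Mul(Rational(-1, 6), Add(Mul(Mul(Add(Rational(5, 4), Rational(-7, 4)), W), D), -130)) = Mul(Rational(-1, 6), Add(Mul(Mul(Rational(-1, 2), W), D), -130)) = Mul(Rational(-1, 6), Add(Mul(Rational(-1, 2), D, W), -130)) = Mul(Rational(-1, 6), Add(-130, Mul(Rational(-1, 2), D, W))) = Add(Rational(65, 3), Mul(Rational(1, 12), D, W)))
Mul(Add(Function('y')(90, 151), Pow(52, 2)), Pow(Add(Function('E')(-30, -170), -33936), -1)) = Mul(Add(Add(Rational(65, 3), Mul(Rational(1, 12), 151, 90)), Pow(52, 2)), Pow(Add(62, -33936), -1)) = Mul(Add(Add(Rational(65, 3), Rational(2265, 2)), 2704), Pow(-33874, -1)) = Mul(Add(Rational(6925, 6), 2704), Rational(-1, 33874)) = Mul(Rational(23149, 6), Rational(-1, 33874)) = Rational(-23149, 203244)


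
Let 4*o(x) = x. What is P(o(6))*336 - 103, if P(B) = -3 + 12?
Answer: 2921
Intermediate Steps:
o(x) = x/4
P(B) = 9
P(o(6))*336 - 103 = 9*336 - 103 = 3024 - 103 = 2921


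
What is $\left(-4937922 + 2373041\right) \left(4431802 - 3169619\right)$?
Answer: $-3237349195223$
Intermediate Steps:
$\left(-4937922 + 2373041\right) \left(4431802 - 3169619\right) = \left(-2564881\right) 1262183 = -3237349195223$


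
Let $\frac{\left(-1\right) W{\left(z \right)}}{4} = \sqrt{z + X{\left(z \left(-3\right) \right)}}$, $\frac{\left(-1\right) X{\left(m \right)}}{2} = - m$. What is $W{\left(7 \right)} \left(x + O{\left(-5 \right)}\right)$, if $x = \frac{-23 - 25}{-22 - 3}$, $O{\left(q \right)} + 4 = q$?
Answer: $\frac{708 i \sqrt{35}}{25} \approx 167.54 i$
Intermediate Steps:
$O{\left(q \right)} = -4 + q$
$x = \frac{48}{25}$ ($x = - \frac{48}{-25} = \left(-48\right) \left(- \frac{1}{25}\right) = \frac{48}{25} \approx 1.92$)
$X{\left(m \right)} = 2 m$ ($X{\left(m \right)} = - 2 \left(- m\right) = 2 m$)
$W{\left(z \right)} = - 4 \sqrt{5} \sqrt{- z}$ ($W{\left(z \right)} = - 4 \sqrt{z + 2 z \left(-3\right)} = - 4 \sqrt{z + 2 \left(- 3 z\right)} = - 4 \sqrt{z - 6 z} = - 4 \sqrt{- 5 z} = - 4 \sqrt{5} \sqrt{- z}$)
$W{\left(7 \right)} \left(x + O{\left(-5 \right)}\right) = - 4 \sqrt{5} \sqrt{\left(-1\right) 7} \left(\frac{48}{25} - 9\right) = - 4 \sqrt{5} \sqrt{-7} \left(\frac{48}{25} - 9\right) = - 4 \sqrt{5} i \sqrt{7} \left(- \frac{177}{25}\right) = - 4 i \sqrt{35} \left(- \frac{177}{25}\right) = \frac{708 i \sqrt{35}}{25}$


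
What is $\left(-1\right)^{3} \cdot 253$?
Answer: $-253$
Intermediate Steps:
$\left(-1\right)^{3} \cdot 253 = \left(-1\right) 253 = -253$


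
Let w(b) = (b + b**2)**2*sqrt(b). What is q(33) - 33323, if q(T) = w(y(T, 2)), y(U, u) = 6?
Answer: -33323 + 1764*sqrt(6) ≈ -29002.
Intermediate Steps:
w(b) = sqrt(b)*(b + b**2)**2
q(T) = 1764*sqrt(6) (q(T) = 6**(5/2)*(1 + 6)**2 = (36*sqrt(6))*7**2 = (36*sqrt(6))*49 = 1764*sqrt(6))
q(33) - 33323 = 1764*sqrt(6) - 33323 = -33323 + 1764*sqrt(6)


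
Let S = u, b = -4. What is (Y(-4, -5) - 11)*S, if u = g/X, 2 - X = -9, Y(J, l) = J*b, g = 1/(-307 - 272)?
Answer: -5/6369 ≈ -0.00078505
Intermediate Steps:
g = -1/579 (g = 1/(-579) = -1/579 ≈ -0.0017271)
Y(J, l) = -4*J (Y(J, l) = J*(-4) = -4*J)
X = 11 (X = 2 - 1*(-9) = 2 + 9 = 11)
u = -1/6369 (u = -1/579/11 = -1/579*1/11 = -1/6369 ≈ -0.00015701)
S = -1/6369 ≈ -0.00015701
(Y(-4, -5) - 11)*S = (-4*(-4) - 11)*(-1/6369) = (16 - 11)*(-1/6369) = 5*(-1/6369) = -5/6369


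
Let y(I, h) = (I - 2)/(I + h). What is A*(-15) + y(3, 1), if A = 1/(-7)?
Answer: 67/28 ≈ 2.3929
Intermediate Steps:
A = -1/7 ≈ -0.14286
y(I, h) = (-2 + I)/(I + h)
A*(-15) + y(3, 1) = -1/7*(-15) + (-2 + 3)/(3 + 1) = 15/7 + 1/4 = 67/28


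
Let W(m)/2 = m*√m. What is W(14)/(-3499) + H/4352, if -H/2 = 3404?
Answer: -851/544 - 28*√14/3499 ≈ -1.5943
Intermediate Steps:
H = -6808 (H = -2*3404 = -6808)
W(m) = 2*m^(3/2) (W(m) = 2*(m*√m) = 2*m^(3/2))
W(14)/(-3499) + H/4352 = (2*14^(3/2))/(-3499) - 6808/4352 = (2*(14*√14))*(-1/3499) - 6808*1/4352 = (28*√14)*(-1/3499) - 851/544 = -28*√14/3499 - 851/544 = -851/544 - 28*√14/3499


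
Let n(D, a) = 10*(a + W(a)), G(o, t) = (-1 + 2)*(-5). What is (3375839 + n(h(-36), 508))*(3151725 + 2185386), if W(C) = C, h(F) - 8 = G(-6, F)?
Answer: 18071452508889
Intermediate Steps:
G(o, t) = -5 (G(o, t) = 1*(-5) = -5)
h(F) = 3 (h(F) = 8 - 5 = 3)
n(D, a) = 20*a (n(D, a) = 10*(a + a) = 10*(2*a) = 20*a)
(3375839 + n(h(-36), 508))*(3151725 + 2185386) = (3375839 + 20*508)*(3151725 + 2185386) = (3375839 + 10160)*5337111 = 3385999*5337111 = 18071452508889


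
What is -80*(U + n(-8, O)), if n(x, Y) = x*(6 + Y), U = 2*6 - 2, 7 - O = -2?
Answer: 8800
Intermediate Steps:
O = 9 (O = 7 - 1*(-2) = 7 + 2 = 9)
U = 10 (U = 12 - 2 = 10)
-80*(U + n(-8, O)) = -80*(10 - 8*(6 + 9)) = -80*(10 - 8*15) = -80*(10 - 120) = -80*(-110) = 8800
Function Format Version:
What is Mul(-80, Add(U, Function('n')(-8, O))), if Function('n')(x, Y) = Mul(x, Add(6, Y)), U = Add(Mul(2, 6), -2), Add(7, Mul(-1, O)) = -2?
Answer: 8800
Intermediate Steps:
O = 9 (O = Add(7, Mul(-1, -2)) = Add(7, 2) = 9)
U = 10 (U = Add(12, -2) = 10)
Mul(-80, Add(U, Function('n')(-8, O))) = Mul(-80, Add(10, Mul(-8, Add(6, 9)))) = Mul(-80, Add(10, Mul(-8, 15))) = Mul(-80, Add(10, -120)) = Mul(-80, -110) = 8800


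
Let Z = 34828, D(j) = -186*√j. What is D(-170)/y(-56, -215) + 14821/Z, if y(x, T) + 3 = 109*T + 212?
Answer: 14821/34828 + 31*I*√170/3871 ≈ 0.42555 + 0.10442*I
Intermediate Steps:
y(x, T) = 209 + 109*T (y(x, T) = -3 + (109*T + 212) = -3 + (212 + 109*T) = 209 + 109*T)
D(-170)/y(-56, -215) + 14821/Z = (-186*I*√170)/(209 + 109*(-215)) + 14821/34828 = (-186*I*√170)/(209 - 23435) + 14821*(1/34828) = -186*I*√170/(-23226) + 14821/34828 = -186*I*√170*(-1/23226) + 14821/34828 = 31*I*√170/3871 + 14821/34828 = 14821/34828 + 31*I*√170/3871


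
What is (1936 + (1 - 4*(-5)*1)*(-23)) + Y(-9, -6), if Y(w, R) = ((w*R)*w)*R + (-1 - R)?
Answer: 4374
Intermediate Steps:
Y(w, R) = -1 - R + R**2*w**2 (Y(w, R) = ((R*w)*w)*R + (-1 - R) = (R*w**2)*R + (-1 - R) = R**2*w**2 + (-1 - R) = -1 - R + R**2*w**2)
(1936 + (1 - 4*(-5)*1)*(-23)) + Y(-9, -6) = (1936 + (1 - 4*(-5)*1)*(-23)) + (-1 - 1*(-6) + (-6)**2*(-9)**2) = (1936 + (1 + 20*1)*(-23)) + (-1 + 6 + 36*81) = (1936 + (1 + 20)*(-23)) + (-1 + 6 + 2916) = (1936 + 21*(-23)) + 2921 = (1936 - 483) + 2921 = 1453 + 2921 = 4374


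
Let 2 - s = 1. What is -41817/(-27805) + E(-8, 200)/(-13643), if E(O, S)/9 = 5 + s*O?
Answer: 571260066/379343615 ≈ 1.5059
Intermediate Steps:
s = 1 (s = 2 - 1*1 = 2 - 1 = 1)
E(O, S) = 45 + 9*O (E(O, S) = 9*(5 + 1*O) = 9*(5 + O) = 45 + 9*O)
-41817/(-27805) + E(-8, 200)/(-13643) = -41817/(-27805) + (45 + 9*(-8))/(-13643) = -41817*(-1/27805) + (45 - 72)*(-1/13643) = 41817/27805 - 27*(-1/13643) = 41817/27805 + 27/13643 = 571260066/379343615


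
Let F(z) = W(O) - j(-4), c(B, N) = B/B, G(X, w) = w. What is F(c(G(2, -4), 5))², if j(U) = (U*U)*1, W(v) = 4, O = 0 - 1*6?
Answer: 144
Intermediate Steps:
O = -6 (O = 0 - 6 = -6)
c(B, N) = 1
j(U) = U² (j(U) = U²*1 = U²)
F(z) = -12 (F(z) = 4 - 1*(-4)² = 4 - 1*16 = 4 - 16 = -12)
F(c(G(2, -4), 5))² = (-12)² = 144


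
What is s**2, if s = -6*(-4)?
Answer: 576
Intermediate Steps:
s = 24
s**2 = 24**2 = 576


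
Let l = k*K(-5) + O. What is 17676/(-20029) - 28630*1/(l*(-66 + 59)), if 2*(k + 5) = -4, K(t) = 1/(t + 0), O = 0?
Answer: 409469318/140203 ≈ 2920.5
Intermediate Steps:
K(t) = 1/t
k = -7 (k = -5 + (½)*(-4) = -5 - 2 = -7)
l = 7/5 (l = -7/(-5) + 0 = -7*(-⅕) + 0 = 7/5 + 0 = 7/5 ≈ 1.4000)
17676/(-20029) - 28630*1/(l*(-66 + 59)) = 17676/(-20029) - 28630*5/(7*(-66 + 59)) = 17676*(-1/20029) - 28630/((7/5)*(-7)) = -17676/20029 - 28630/(-49/5) = -17676/20029 - 28630*(-5/49) = -17676/20029 + 20450/7 = 409469318/140203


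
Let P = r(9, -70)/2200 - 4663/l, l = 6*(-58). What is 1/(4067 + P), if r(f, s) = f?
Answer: 191400/780989233 ≈ 0.00024507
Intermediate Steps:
l = -348
P = 2565433/191400 (P = 9/2200 - 4663/(-348) = 9*(1/2200) - 4663*(-1/348) = 9/2200 + 4663/348 = 2565433/191400 ≈ 13.404)
1/(4067 + P) = 1/(4067 + 2565433/191400) = 1/(780989233/191400) = 191400/780989233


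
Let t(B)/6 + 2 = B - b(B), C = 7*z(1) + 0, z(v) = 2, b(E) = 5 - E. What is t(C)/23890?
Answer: 63/11945 ≈ 0.0052742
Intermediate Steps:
C = 14 (C = 7*2 + 0 = 14 + 0 = 14)
t(B) = -42 + 12*B (t(B) = -12 + 6*(B - (5 - B)) = -12 + 6*(B + (-5 + B)) = -12 + 6*(-5 + 2*B) = -12 + (-30 + 12*B) = -42 + 12*B)
t(C)/23890 = (-42 + 12*14)/23890 = (-42 + 168)*(1/23890) = 126*(1/23890) = 63/11945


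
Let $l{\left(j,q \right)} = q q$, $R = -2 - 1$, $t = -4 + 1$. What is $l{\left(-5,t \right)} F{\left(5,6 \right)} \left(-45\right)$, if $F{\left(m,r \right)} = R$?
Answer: $1215$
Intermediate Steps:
$t = -3$
$R = -3$ ($R = -2 - 1 = -3$)
$F{\left(m,r \right)} = -3$
$l{\left(j,q \right)} = q^{2}$
$l{\left(-5,t \right)} F{\left(5,6 \right)} \left(-45\right) = \left(-3\right)^{2} \left(-3\right) \left(-45\right) = 9 \left(-3\right) \left(-45\right) = \left(-27\right) \left(-45\right) = 1215$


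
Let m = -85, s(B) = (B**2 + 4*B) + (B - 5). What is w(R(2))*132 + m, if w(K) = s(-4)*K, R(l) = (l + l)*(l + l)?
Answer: -19093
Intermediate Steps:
s(B) = -5 + B**2 + 5*B (s(B) = (B**2 + 4*B) + (-5 + B) = -5 + B**2 + 5*B)
R(l) = 4*l**2 (R(l) = (2*l)*(2*l) = 4*l**2)
w(K) = -9*K (w(K) = (-5 + (-4)**2 + 5*(-4))*K = (-5 + 16 - 20)*K = -9*K)
w(R(2))*132 + m = -36*2**2*132 - 85 = -36*4*132 - 85 = -9*16*132 - 85 = -144*132 - 85 = -19008 - 85 = -19093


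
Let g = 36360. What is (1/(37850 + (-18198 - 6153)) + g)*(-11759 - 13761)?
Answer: -12525819318320/13499 ≈ -9.2791e+8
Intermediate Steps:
(1/(37850 + (-18198 - 6153)) + g)*(-11759 - 13761) = (1/(37850 + (-18198 - 6153)) + 36360)*(-11759 - 13761) = (1/(37850 - 24351) + 36360)*(-25520) = (1/13499 + 36360)*(-25520) = (490823641/13499)*(-25520) = -12525819318320/13499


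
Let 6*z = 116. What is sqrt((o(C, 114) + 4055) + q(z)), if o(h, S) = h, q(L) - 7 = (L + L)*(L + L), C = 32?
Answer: sqrt(50302)/3 ≈ 74.760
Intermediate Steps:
z = 58/3 (z = (1/6)*116 = 58/3 ≈ 19.333)
q(L) = 7 + 4*L**2 (q(L) = 7 + (L + L)*(L + L) = 7 + (2*L)*(2*L) = 7 + 4*L**2)
sqrt((o(C, 114) + 4055) + q(z)) = sqrt((32 + 4055) + (7 + 4*(58/3)**2)) = sqrt(4087 + (7 + 4*(3364/9))) = sqrt(4087 + (7 + 13456/9)) = sqrt(4087 + 13519/9) = sqrt(50302/9) = sqrt(50302)/3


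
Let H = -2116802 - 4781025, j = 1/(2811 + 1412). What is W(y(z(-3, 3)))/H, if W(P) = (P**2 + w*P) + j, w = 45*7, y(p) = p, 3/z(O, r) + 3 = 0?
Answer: 1326021/29129523421 ≈ 4.5522e-5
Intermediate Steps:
z(O, r) = -1 (z(O, r) = 3/(-3 + 0) = 3/(-3) = 3*(-1/3) = -1)
w = 315
j = 1/4223 ≈ 0.00023680
W(P) = 1/4223 + P**2 + 315*P (W(P) = (P**2 + 315*P) + 1/4223 = 1/4223 + P**2 + 315*P)
H = -6897827
W(y(z(-3, 3)))/H = (1/4223 + (-1)**2 + 315*(-1))/(-6897827) = (1/4223 + 1 - 315)*(-1/6897827) = -1326021/4223*(-1/6897827) = 1326021/29129523421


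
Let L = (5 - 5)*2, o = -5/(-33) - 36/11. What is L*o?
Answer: 0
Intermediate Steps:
o = -103/33 (o = -5*(-1/33) - 36*1/11 = 5/33 - 36/11 = -103/33 ≈ -3.1212)
L = 0 (L = 0*2 = 0)
L*o = 0*(-103/33) = 0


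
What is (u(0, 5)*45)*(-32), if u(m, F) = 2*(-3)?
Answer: 8640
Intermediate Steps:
u(m, F) = -6
(u(0, 5)*45)*(-32) = -6*45*(-32) = -270*(-32) = 8640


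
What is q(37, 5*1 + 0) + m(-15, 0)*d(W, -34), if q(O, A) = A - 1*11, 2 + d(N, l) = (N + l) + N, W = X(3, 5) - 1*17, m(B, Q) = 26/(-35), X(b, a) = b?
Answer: 1454/35 ≈ 41.543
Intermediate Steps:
m(B, Q) = -26/35 (m(B, Q) = 26*(-1/35) = -26/35)
W = -14 (W = 3 - 1*17 = 3 - 17 = -14)
d(N, l) = -2 + l + 2*N (d(N, l) = -2 + ((N + l) + N) = -2 + (l + 2*N) = -2 + l + 2*N)
q(O, A) = -11 + A (q(O, A) = A - 11 = -11 + A)
q(37, 5*1 + 0) + m(-15, 0)*d(W, -34) = (-11 + (5*1 + 0)) - 26*(-2 - 34 + 2*(-14))/35 = (-11 + (5 + 0)) - 26*(-2 - 34 - 28)/35 = (-11 + 5) - 26/35*(-64) = -6 + 1664/35 = 1454/35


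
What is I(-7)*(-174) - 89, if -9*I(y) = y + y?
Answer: -1079/3 ≈ -359.67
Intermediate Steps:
I(y) = -2*y/9 (I(y) = -(y + y)/9 = -2*y/9)
I(-7)*(-174) - 89 = -2/9*(-7)*(-174) - 89 = (14/9)*(-174) - 89 = -812/3 - 89 = -1079/3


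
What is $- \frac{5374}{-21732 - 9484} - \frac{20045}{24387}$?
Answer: $- \frac{247334491}{380632296} \approx -0.6498$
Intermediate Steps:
$- \frac{5374}{-21732 - 9484} - \frac{20045}{24387} = - \frac{5374}{-31216} - \frac{20045}{24387} = \left(-5374\right) \left(- \frac{1}{31216}\right) - \frac{20045}{24387} = \frac{2687}{15608} - \frac{20045}{24387} = - \frac{247334491}{380632296}$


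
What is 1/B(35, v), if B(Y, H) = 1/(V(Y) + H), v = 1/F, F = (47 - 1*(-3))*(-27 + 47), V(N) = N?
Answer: 35001/1000 ≈ 35.001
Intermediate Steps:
F = 1000 (F = (47 + 3)*20 = 50*20 = 1000)
v = 1/1000 ≈ 0.0010000
B(Y, H) = 1/(H + Y) (B(Y, H) = 1/(Y + H) = 1/(H + Y))
1/B(35, v) = 1/(1/(1/1000 + 35)) = 1/(1/(35001/1000)) = 1/(1000/35001) = 35001/1000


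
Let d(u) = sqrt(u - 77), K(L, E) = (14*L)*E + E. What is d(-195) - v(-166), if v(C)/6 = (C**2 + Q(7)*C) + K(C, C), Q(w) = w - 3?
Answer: -2475060 + 4*I*sqrt(17) ≈ -2.4751e+6 + 16.492*I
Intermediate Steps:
Q(w) = -3 + w
K(L, E) = E + 14*E*L (K(L, E) = 14*E*L + E = E + 14*E*L)
v(C) = 6*C**2 + 24*C + 6*C*(1 + 14*C) (v(C) = 6*((C**2 + (-3 + 7)*C) + C*(1 + 14*C)) = 6*((C**2 + 4*C) + C*(1 + 14*C)) = 6*(C**2 + 4*C + C*(1 + 14*C)) = 6*C**2 + 24*C + 6*C*(1 + 14*C))
d(u) = sqrt(-77 + u)
d(-195) - v(-166) = sqrt(-77 - 195) - 30*(-166)*(1 + 3*(-166)) = sqrt(-272) - 30*(-166)*(1 - 498) = 4*I*sqrt(17) - 30*(-166)*(-497) = 4*I*sqrt(17) - 1*2475060 = 4*I*sqrt(17) - 2475060 = -2475060 + 4*I*sqrt(17)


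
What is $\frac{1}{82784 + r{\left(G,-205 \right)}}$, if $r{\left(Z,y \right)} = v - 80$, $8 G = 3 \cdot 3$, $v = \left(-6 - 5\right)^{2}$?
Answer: $\frac{1}{82825} \approx 1.2074 \cdot 10^{-5}$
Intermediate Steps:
$v = 121$ ($v = \left(-11\right)^{2} = 121$)
$G = \frac{9}{8}$ ($G = \frac{3 \cdot 3}{8} = \frac{1}{8} \cdot 9 = \frac{9}{8} \approx 1.125$)
$r{\left(Z,y \right)} = 41$ ($r{\left(Z,y \right)} = 121 - 80 = 41$)
$\frac{1}{82784 + r{\left(G,-205 \right)}} = \frac{1}{82784 + 41} = \frac{1}{82825}$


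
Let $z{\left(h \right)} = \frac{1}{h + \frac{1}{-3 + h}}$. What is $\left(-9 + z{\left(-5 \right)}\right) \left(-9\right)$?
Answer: $\frac{3393}{41} \approx 82.756$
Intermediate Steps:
$\left(-9 + z{\left(-5 \right)}\right) \left(-9\right) = \left(-9 + \frac{-3 - 5}{1 + \left(-5\right)^{2} - -15}\right) \left(-9\right) = \left(-9 + \frac{1}{1 + 25 + 15} \left(-8\right)\right) \left(-9\right) = \left(-9 + \frac{1}{41} \left(-8\right)\right) \left(-9\right) = \left(-9 - \frac{8}{41}\right) \left(-9\right) = \left(- \frac{377}{41}\right) \left(-9\right) = \frac{3393}{41}$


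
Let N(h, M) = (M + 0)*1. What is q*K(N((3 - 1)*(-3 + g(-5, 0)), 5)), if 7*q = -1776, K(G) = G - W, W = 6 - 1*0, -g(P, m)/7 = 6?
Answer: 1776/7 ≈ 253.71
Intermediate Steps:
g(P, m) = -42 (g(P, m) = -7*6 = -42)
W = 6 (W = 6 + 0 = 6)
N(h, M) = M (N(h, M) = M*1 = M)
K(G) = -6 + G (K(G) = G - 1*6 = G - 6 = -6 + G)
q = -1776/7 (q = (⅐)*(-1776) = -1776/7 ≈ -253.71)
q*K(N((3 - 1)*(-3 + g(-5, 0)), 5)) = -1776*(-6 + 5)/7 = -1776/7*(-1) = 1776/7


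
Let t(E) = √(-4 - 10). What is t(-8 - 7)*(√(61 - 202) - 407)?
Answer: I*√14*(-407 + I*√141) ≈ -44.43 - 1522.9*I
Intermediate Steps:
t(E) = I*√14 (t(E) = √(-14) = I*√14)
t(-8 - 7)*(√(61 - 202) - 407) = (I*√14)*(√(61 - 202) - 407) = (I*√14)*(√(-141) - 407) = (I*√14)*(I*√141 - 407) = (I*√14)*(-407 + I*√141) = I*√14*(-407 + I*√141)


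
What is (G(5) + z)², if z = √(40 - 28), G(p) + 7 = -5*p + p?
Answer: 741 - 108*√3 ≈ 553.94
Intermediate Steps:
G(p) = -7 - 4*p (G(p) = -7 + (-5*p + p) = -7 - 4*p)
z = 2*√3 (z = √12 = 2*√3 ≈ 3.4641)
(G(5) + z)² = ((-7 - 4*5) + 2*√3)² = ((-7 - 20) + 2*√3)² = (-27 + 2*√3)²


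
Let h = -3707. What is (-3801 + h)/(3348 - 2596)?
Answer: -1877/188 ≈ -9.9840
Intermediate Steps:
(-3801 + h)/(3348 - 2596) = (-3801 - 3707)/(3348 - 2596) = -7508/752 = -7508*1/752 = -1877/188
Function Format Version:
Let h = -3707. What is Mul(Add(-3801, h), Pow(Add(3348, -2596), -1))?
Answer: Rational(-1877, 188) ≈ -9.9840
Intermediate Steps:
Mul(Add(-3801, h), Pow(Add(3348, -2596), -1)) = Mul(Add(-3801, -3707), Pow(Add(3348, -2596), -1)) = Mul(-7508, Pow(752, -1)) = Mul(-7508, Rational(1, 752)) = Rational(-1877, 188)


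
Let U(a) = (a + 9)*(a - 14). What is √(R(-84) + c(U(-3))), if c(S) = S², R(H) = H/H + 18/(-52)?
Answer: √7033546/26 ≈ 102.00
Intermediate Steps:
R(H) = 17/26 (R(H) = 1 + 18*(-1/52) = 1 - 9/26 = 17/26)
U(a) = (-14 + a)*(9 + a) (U(a) = (9 + a)*(-14 + a) = (-14 + a)*(9 + a))
√(R(-84) + c(U(-3))) = √(17/26 + (-126 + (-3)² - 5*(-3))²) = √(17/26 + (-126 + 9 + 15)²) = √(17/26 + (-102)²) = √(17/26 + 10404) = √(270521/26) = √7033546/26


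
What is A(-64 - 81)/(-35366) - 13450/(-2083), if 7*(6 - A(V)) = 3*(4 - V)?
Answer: 3330552515/515671646 ≈ 6.4587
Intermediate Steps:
A(V) = 30/7 + 3*V/7 (A(V) = 6 - 3*(4 - V)/7 = 6 - (12 - 3*V)/7 = 6 + (-12/7 + 3*V/7) = 30/7 + 3*V/7)
A(-64 - 81)/(-35366) - 13450/(-2083) = (30/7 + 3*(-64 - 81)/7)/(-35366) - 13450/(-2083) = (30/7 + (3/7)*(-145))*(-1/35366) - 13450*(-1/2083) = (30/7 - 435/7)*(-1/35366) + 13450/2083 = -405/7*(-1/35366) + 13450/2083 = 405/247562 + 13450/2083 = 3330552515/515671646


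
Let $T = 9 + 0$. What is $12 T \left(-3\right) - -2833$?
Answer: $2509$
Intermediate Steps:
$T = 9$
$12 T \left(-3\right) - -2833 = 12 \cdot 9 \left(-3\right) - -2833 = 108 \left(-3\right) + 2833 = -324 + 2833 = 2509$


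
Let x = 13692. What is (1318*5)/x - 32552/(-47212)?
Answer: 94603633/80803338 ≈ 1.1708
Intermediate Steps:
(1318*5)/x - 32552/(-47212) = (1318*5)/13692 - 32552/(-47212) = 6590*(1/13692) - 32552*(-1/47212) = 3295/6846 + 8138/11803 = 94603633/80803338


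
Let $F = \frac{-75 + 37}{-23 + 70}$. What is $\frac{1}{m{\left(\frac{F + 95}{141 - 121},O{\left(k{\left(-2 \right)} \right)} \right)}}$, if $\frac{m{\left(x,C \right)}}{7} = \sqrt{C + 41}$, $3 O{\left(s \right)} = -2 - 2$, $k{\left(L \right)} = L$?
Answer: $\frac{\sqrt{357}}{833} \approx 0.022682$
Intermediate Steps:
$O{\left(s \right)} = - \frac{4}{3}$ ($O{\left(s \right)} = \frac{-2 - 2}{3} = \frac{1}{3} \left(-4\right) = - \frac{4}{3}$)
$F = - \frac{38}{47} \approx -0.80851$
$m{\left(x,C \right)} = 7 \sqrt{41 + C}$ ($m{\left(x,C \right)} = 7 \sqrt{C + 41} = 7 \sqrt{41 + C}$)
$\frac{1}{m{\left(\frac{F + 95}{141 - 121},O{\left(k{\left(-2 \right)} \right)} \right)}} = \frac{1}{7 \sqrt{41 - \frac{4}{3}}} = \frac{1}{7 \sqrt{\frac{119}{3}}} = \frac{1}{7 \frac{\sqrt{357}}{3}} = \frac{1}{\frac{7}{3} \sqrt{357}} = \frac{\sqrt{357}}{833}$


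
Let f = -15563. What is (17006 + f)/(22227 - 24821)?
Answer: -1443/2594 ≈ -0.55628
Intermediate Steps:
(17006 + f)/(22227 - 24821) = (17006 - 15563)/(22227 - 24821) = 1443/(-2594) = 1443*(-1/2594) = -1443/2594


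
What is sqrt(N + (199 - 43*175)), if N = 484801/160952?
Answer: I*sqrt(47426500633138)/80476 ≈ 85.574*I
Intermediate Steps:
N = 484801/160952 (N = 484801*(1/160952) = 484801/160952 ≈ 3.0121)
sqrt(N + (199 - 43*175)) = sqrt(484801/160952 + (199 - 43*175)) = sqrt(484801/160952 + (199 - 7525)) = sqrt(484801/160952 - 7326) = sqrt(-1178649551/160952) = I*sqrt(47426500633138)/80476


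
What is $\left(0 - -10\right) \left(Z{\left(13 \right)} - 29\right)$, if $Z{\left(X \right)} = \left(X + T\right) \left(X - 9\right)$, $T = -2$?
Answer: $150$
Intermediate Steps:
$Z{\left(X \right)} = \left(-9 + X\right) \left(-2 + X\right)$ ($Z{\left(X \right)} = \left(X - 2\right) \left(X - 9\right) = \left(-2 + X\right) \left(-9 + X\right) = \left(-9 + X\right) \left(-2 + X\right)$)
$\left(0 - -10\right) \left(Z{\left(13 \right)} - 29\right) = \left(0 - -10\right) \left(\left(18 + 13^{2} - 143\right) - 29\right) = \left(0 + 10\right) \left(\left(18 + 169 - 143\right) - 29\right) = 10 \left(44 - 29\right) = 10 \cdot 15 = 150$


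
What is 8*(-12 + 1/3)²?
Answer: 9800/9 ≈ 1088.9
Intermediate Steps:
8*(-12 + 1/3)² = 8*(-12 + ⅓)² = 8*(-35/3)² = 8*(1225/9) = 9800/9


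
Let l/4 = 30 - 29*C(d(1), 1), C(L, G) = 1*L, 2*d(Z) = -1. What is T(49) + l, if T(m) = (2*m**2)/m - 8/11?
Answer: 3028/11 ≈ 275.27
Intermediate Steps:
d(Z) = -1/2 (d(Z) = (1/2)*(-1) = -1/2)
C(L, G) = L
T(m) = -8/11 + 2*m (T(m) = 2*m - 8*1/11 = 2*m - 8/11 = -8/11 + 2*m)
l = 178 (l = 4*(30 - 29*(-1/2)) = 4*(30 + 29/2) = 4*(89/2) = 178)
T(49) + l = (-8/11 + 2*49) + 178 = (-8/11 + 98) + 178 = 1070/11 + 178 = 3028/11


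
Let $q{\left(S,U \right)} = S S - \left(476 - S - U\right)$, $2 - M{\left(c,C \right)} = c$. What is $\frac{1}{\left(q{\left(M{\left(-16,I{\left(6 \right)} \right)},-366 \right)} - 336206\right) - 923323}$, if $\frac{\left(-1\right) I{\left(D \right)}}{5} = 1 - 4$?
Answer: $- \frac{1}{1260029} \approx -7.9363 \cdot 10^{-7}$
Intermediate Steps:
$I{\left(D \right)} = 15$ ($I{\left(D \right)} = - 5 \left(1 - 4\right) = \left(-5\right) \left(-3\right) = 15$)
$M{\left(c,C \right)} = 2 - c$
$q{\left(S,U \right)} = -476 + S + U + S^{2}$ ($q{\left(S,U \right)} = S^{2} + \left(-476 + S + U\right) = -476 + S + U + S^{2}$)
$\frac{1}{\left(q{\left(M{\left(-16,I{\left(6 \right)} \right)},-366 \right)} - 336206\right) - 923323} = \frac{1}{\left(\left(-476 + \left(2 - -16\right) - 366 + \left(2 - -16\right)^{2}\right) - 336206\right) - 923323} = \frac{1}{\left(\left(-476 + \left(2 + 16\right) - 366 + \left(2 + 16\right)^{2}\right) - 336206\right) - 923323} = \frac{1}{\left(\left(-476 + 18 - 366 + 18^{2}\right) - 336206\right) - 923323} = \frac{1}{\left(\left(-476 + 18 - 366 + 324\right) - 336206\right) - 923323} = \frac{1}{\left(-500 - 336206\right) - 923323} = \frac{1}{-336706 - 923323} = \frac{1}{-1260029} = - \frac{1}{1260029}$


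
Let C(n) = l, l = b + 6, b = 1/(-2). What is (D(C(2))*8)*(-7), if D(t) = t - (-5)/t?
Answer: -3948/11 ≈ -358.91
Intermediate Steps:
b = -1/2 ≈ -0.50000
l = 11/2 (l = -1/2 + 6 = 11/2 ≈ 5.5000)
C(n) = 11/2
D(t) = t + 5/t
(D(C(2))*8)*(-7) = ((11/2 + 5/(11/2))*8)*(-7) = ((11/2 + 5*(2/11))*8)*(-7) = ((11/2 + 10/11)*8)*(-7) = ((141/22)*8)*(-7) = (564/11)*(-7) = -3948/11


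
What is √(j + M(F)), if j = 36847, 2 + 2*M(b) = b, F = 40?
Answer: √36866 ≈ 192.01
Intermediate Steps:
M(b) = -1 + b/2
√(j + M(F)) = √(36847 + (-1 + (½)*40)) = √(36847 + (-1 + 20)) = √(36847 + 19) = √36866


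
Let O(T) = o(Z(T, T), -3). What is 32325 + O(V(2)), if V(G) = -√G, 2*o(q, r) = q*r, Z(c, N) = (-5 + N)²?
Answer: 64569/2 - 15*√2 ≈ 32263.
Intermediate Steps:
o(q, r) = q*r/2 (o(q, r) = (q*r)/2 = q*r/2)
O(T) = -3*(-5 + T)²/2 (O(T) = (½)*(-5 + T)²*(-3) = -3*(-5 + T)²/2)
32325 + O(V(2)) = 32325 - 3*(-5 - √2)²/2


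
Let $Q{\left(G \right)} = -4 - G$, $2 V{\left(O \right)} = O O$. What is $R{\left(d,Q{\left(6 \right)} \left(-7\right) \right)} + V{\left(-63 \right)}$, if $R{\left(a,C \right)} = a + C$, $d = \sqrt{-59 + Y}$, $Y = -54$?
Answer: $\frac{4109}{2} + i \sqrt{113} \approx 2054.5 + 10.63 i$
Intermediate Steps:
$V{\left(O \right)} = \frac{O^{2}}{2}$ ($V{\left(O \right)} = \frac{O O}{2} = \frac{O^{2}}{2}$)
$d = i \sqrt{113}$ ($d = \sqrt{-59 - 54} = \sqrt{-113} = i \sqrt{113} \approx 10.63 i$)
$R{\left(a,C \right)} = C + a$
$R{\left(d,Q{\left(6 \right)} \left(-7\right) \right)} + V{\left(-63 \right)} = \left(\left(-4 - 6\right) \left(-7\right) + i \sqrt{113}\right) + \frac{\left(-63\right)^{2}}{2} = \left(\left(-4 - 6\right) \left(-7\right) + i \sqrt{113}\right) + \frac{1}{2} \cdot 3969 = \left(\left(-10\right) \left(-7\right) + i \sqrt{113}\right) + \frac{3969}{2} = \left(70 + i \sqrt{113}\right) + \frac{3969}{2} = \frac{4109}{2} + i \sqrt{113}$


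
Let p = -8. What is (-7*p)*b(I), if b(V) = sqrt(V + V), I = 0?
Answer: 0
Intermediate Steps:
b(V) = sqrt(2)*sqrt(V) (b(V) = sqrt(2*V) = sqrt(2)*sqrt(V))
(-7*p)*b(I) = (-7*(-8))*(sqrt(2)*sqrt(0)) = 56*(sqrt(2)*0) = 56*0 = 0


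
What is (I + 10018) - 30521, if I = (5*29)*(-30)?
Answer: -24853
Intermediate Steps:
I = -4350 (I = 145*(-30) = -4350)
(I + 10018) - 30521 = (-4350 + 10018) - 30521 = 5668 - 30521 = -24853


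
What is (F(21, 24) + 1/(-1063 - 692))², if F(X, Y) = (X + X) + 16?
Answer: 10361000521/3080025 ≈ 3363.9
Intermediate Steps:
F(X, Y) = 16 + 2*X (F(X, Y) = 2*X + 16 = 16 + 2*X)
(F(21, 24) + 1/(-1063 - 692))² = ((16 + 2*21) + 1/(-1063 - 692))² = ((16 + 42) + 1/(-1755))² = (58 - 1/1755)² = (101789/1755)² = 10361000521/3080025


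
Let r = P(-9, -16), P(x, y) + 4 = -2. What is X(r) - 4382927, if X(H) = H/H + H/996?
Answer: -727565717/166 ≈ -4.3829e+6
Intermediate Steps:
P(x, y) = -6 (P(x, y) = -4 - 2 = -6)
r = -6
X(H) = 1 + H/996 (X(H) = 1 + H*(1/996) = 1 + H/996)
X(r) - 4382927 = (1 + (1/996)*(-6)) - 4382927 = (1 - 1/166) - 4382927 = 165/166 - 4382927 = -727565717/166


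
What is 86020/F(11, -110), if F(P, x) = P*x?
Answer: -782/11 ≈ -71.091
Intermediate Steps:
86020/F(11, -110) = 86020/((11*(-110))) = 86020/(-1210) = 86020*(-1/1210) = -782/11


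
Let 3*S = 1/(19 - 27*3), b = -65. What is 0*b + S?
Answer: -1/186 ≈ -0.0053763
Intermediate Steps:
S = -1/186 (S = 1/(3*(19 - 27*3)) = 1/(3*(19 - 81)) = (⅓)/(-62) = (⅓)*(-1/62) = -1/186 ≈ -0.0053763)
0*b + S = 0*(-65) - 1/186 = 0 - 1/186 = -1/186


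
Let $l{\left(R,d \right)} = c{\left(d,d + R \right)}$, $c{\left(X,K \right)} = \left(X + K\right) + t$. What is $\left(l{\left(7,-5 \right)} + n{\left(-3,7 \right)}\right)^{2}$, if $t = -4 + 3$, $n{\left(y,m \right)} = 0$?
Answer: $16$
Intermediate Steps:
$t = -1$
$c{\left(X,K \right)} = -1 + K + X$ ($c{\left(X,K \right)} = \left(X + K\right) - 1 = \left(K + X\right) - 1 = -1 + K + X$)
$l{\left(R,d \right)} = -1 + R + 2 d$ ($l{\left(R,d \right)} = -1 + \left(d + R\right) + d = -1 + \left(R + d\right) + d = -1 + R + 2 d$)
$\left(l{\left(7,-5 \right)} + n{\left(-3,7 \right)}\right)^{2} = \left(\left(-1 + 7 + 2 \left(-5\right)\right) + 0\right)^{2} = \left(\left(-1 + 7 - 10\right) + 0\right)^{2} = \left(-4 + 0\right)^{2} = \left(-4\right)^{2} = 16$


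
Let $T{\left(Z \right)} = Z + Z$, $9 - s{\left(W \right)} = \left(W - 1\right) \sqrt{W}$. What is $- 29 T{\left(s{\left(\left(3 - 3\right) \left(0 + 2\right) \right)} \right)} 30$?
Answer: $-15660$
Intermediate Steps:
$s{\left(W \right)} = 9 - \sqrt{W} \left(-1 + W\right)$ ($s{\left(W \right)} = 9 - \left(W - 1\right) \sqrt{W} = 9 - \left(-1 + W\right) \sqrt{W} = 9 - \sqrt{W} \left(-1 + W\right)$)
$T{\left(Z \right)} = 2 Z$
$- 29 T{\left(s{\left(\left(3 - 3\right) \left(0 + 2\right) \right)} \right)} 30 = - 29 \cdot 2 \left(9 + \sqrt{\left(3 - 3\right) \left(0 + 2\right)} - \left(\left(3 - 3\right) \left(0 + 2\right)\right)^{\frac{3}{2}}\right) 30 = - 29 \cdot 2 \left(9 + \sqrt{0 \cdot 2} - \left(0 \cdot 2\right)^{\frac{3}{2}}\right) 30 = - 29 \cdot 2 \left(9 + \sqrt{0} - 0^{\frac{3}{2}}\right) 30 = - 29 \cdot 2 \left(9 + 0 - 0\right) 30 = - 29 \cdot 2 \left(9 + 0 + 0\right) 30 = - 29 \cdot 2 \cdot 9 \cdot 30 = \left(-29\right) 18 \cdot 30 = \left(-522\right) 30 = -15660$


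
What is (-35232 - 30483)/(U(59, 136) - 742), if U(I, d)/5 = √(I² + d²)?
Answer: 48760530/1139 + 328575*√21977/1139 ≈ 85576.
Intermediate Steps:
U(I, d) = 5*√(I² + d²)
(-35232 - 30483)/(U(59, 136) - 742) = (-35232 - 30483)/(5*√(59² + 136²) - 742) = -65715/(5*√(3481 + 18496) - 742) = -65715/(5*√21977 - 742) = -65715/(-742 + 5*√21977)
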